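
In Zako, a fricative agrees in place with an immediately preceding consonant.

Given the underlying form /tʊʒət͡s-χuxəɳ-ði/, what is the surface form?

[tʊʒət͡ssuxəɳʐi]

The rule targets /χ/ (voiceless uvular fricative), which sits after the trigger /t͡s/ (alveolar).
The voiceless alveolar fricative is [s], so /χ/ → [s].
At the second juncture, /ð/ likewise becomes [ʐ] adjacent to /ɳ/.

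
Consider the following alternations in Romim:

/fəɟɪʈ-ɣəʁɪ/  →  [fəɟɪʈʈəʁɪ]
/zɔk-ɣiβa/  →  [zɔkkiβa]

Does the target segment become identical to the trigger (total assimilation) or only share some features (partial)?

Underlying /ɣ/ is realised as [ʈ] next to /ʈ/; /ʈ/ itself does not change.
The output [ʈ] is identical to the trigger /ʈ/ — every feature (place, manner, voicing) has been copied — so this is total assimilation.
The remaining alternation confirms this: /ɣ/ → [k] after /k/ — in each case the output is a copy of the preceding consonant.

total assimilation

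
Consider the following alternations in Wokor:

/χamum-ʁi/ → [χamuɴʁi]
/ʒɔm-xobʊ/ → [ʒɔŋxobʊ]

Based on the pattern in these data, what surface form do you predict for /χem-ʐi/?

The data show regressive place assimilation: /m/ → [ɴ] before /ʁ/; /m/ → [ŋ] before /x/. In each pair only place changes, matching the following consonant, while manner and voice stay constant.
/m/ is a voiced bilabial nasal. The following trigger /ʐ/ is retroflex, so /m/ must become retroflex as well.
A voiced retroflex nasal is [ɳ], so the surface segment is [ɳ].

[χeɳʐi]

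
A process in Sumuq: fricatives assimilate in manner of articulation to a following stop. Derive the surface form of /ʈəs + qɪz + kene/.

[ʈətqɪdkene]

/s/ is a voiceless alveolar fricative. The following trigger /q/ is a stop, so /s/ must become a stop as well.
Changing only its manner to stop gives [t] — the voiceless alveolar stop.
At the second juncture, /z/ likewise becomes [d] adjacent to /k/.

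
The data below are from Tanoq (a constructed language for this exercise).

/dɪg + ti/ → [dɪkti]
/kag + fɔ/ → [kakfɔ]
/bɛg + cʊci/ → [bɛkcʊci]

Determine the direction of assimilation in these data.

The segment that alternates is /g/, which surfaces as [k] when adjacent to /t/.
/g/ is voiced while /t/ is voiceless; the output [k] is voiceless, matching the trigger — so the feature that spreads is voicing.
The other alternating forms pattern the same way: /g/ → [k] before /f/ (voiced → voiceless, matching voiceless); /g/ → [k] before /c/ (voiced → voiceless, matching voiceless) — only voicing changes, and always toward the following segment.
Since the segment that changes precedes the conditioning segment, the assimilation is regressive.

regressive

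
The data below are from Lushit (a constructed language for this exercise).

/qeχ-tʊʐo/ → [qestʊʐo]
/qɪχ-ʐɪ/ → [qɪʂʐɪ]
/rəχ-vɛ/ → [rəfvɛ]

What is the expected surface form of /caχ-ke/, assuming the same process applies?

The data show regressive place assimilation: /χ/ → [s] before /t/; /χ/ → [ʂ] before /ʐ/; /χ/ → [f] before /v/. In each pair only place changes, matching the following consonant, while manner and voice stay constant.
/χ/ is a voiceless uvular fricative. The following trigger /k/ is velar, so /χ/ must become velar as well.
Changing only its place to velar gives [x] — the voiceless velar fricative.

[caxke]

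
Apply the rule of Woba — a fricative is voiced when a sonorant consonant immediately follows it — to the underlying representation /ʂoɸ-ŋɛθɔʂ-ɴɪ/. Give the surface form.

The rule targets /ɸ/ (voiceless bilabial fricative), which sits before the trigger /ŋ/ (voiced).
The voiced bilabial fricative is [β], so /ɸ/ → [β].
The same rule applies at the second boundary: /ʂ/ → [ʐ] next to /ɴ/.

[ʂoβŋɛθɔʐɴɪ]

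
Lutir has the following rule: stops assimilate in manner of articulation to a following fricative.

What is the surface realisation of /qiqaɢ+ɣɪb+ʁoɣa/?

/ɢ/ is a voiced uvular stop. The following trigger /ɣ/ is a fricative, so /ɢ/ must become a fricative as well.
A voiced uvular fricative is [ʁ], so the surface segment is [ʁ].
At the second juncture, /b/ likewise becomes [β] adjacent to /ʁ/.

[qiqaʁɣɪβʁoɣa]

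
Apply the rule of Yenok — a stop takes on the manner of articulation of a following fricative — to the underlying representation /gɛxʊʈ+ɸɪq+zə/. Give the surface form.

[gɛxʊʂɸɪχzə]

/ʈ/ is a voiceless retroflex stop. The following trigger /ɸ/ is a fricative, so /ʈ/ must become a fricative as well.
The voiceless retroflex fricative is [ʂ], so /ʈ/ → [ʂ].
At the second juncture, /q/ likewise becomes [χ] adjacent to /z/.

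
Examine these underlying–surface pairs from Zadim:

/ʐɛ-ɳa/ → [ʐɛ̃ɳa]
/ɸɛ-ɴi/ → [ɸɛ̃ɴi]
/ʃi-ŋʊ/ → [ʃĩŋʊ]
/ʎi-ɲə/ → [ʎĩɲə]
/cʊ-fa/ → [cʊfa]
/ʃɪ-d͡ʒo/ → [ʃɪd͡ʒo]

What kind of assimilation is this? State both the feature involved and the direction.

The vowel /ɛ/ surfaces as nasalised [ɛ̃] next to the following nasal /ɳ/ — it has acquired the [+nasal] feature of its neighbour.
The other forms show the same pattern: /ɛ/ → [ɛ̃] before /ɴ/; /i/ → [ĩ] before /ŋ/; /i/ → [ĩ] before /ɲ/ — each time a vowel is nasalised next to a following nasal.
No change occurs in [cʊfa], [ʃɪd͡ʒo] because the vowel at the boundary is adjacent to an oral consonant, not a nasal (/ʊ/ next to /f/; /ɪ/ next to /d͡ʒ/).
Because the conditioning nasal is to the right of the vowel that changes, the process is regressive (anticipatory).

regressive nasality assimilation (vowel nasalisation)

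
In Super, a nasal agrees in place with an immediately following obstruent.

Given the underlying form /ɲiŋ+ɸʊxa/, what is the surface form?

[ɲimɸʊxa]

The rule targets /ŋ/ (voiced velar nasal), which sits before the trigger /ɸ/ (bilabial).
Changing only its place to bilabial gives [m] — the voiced bilabial nasal.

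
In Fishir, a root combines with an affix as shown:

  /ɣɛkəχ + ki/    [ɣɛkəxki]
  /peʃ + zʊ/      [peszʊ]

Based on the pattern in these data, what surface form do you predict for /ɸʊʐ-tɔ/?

The data show regressive place assimilation: /χ/ → [x] before /k/; /ʃ/ → [s] before /z/. In each pair only place changes, matching the following consonant, while manner and voice stay constant.
The rule targets /ʐ/ (voiced retroflex fricative), which sits before the trigger /t/ (alveolar).
A voiced alveolar fricative is [z], so the surface segment is [z].

[ɸʊztɔ]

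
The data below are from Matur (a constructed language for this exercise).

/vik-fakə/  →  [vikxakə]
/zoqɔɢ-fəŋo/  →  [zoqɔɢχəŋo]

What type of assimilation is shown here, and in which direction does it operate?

The segment that alternates is /f/, which surfaces as [x] when adjacent to /k/.
/f/ is labiodental while /k/ is velar; the output [x] is velar, matching the trigger — so the feature that spreads is place.
Manner and voice are unchanged, so the assimilation is partial, not total.
The other alternating form patterns the same way: /f/ → [χ] after /ɢ/ (labiodental → uvular, matching uvular) — only place changes, and always toward the preceding segment.
The trigger is the preceding segment, so the direction is progressive (perseverative).

progressive place assimilation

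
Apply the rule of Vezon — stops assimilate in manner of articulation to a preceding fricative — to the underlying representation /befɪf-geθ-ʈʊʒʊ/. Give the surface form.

/g/ is a voiced velar stop. The preceding trigger /f/ is a fricative, so /g/ must become a fricative as well.
Changing only its manner to fricative gives [ɣ] — the voiced velar fricative.
At the second juncture, /ʈ/ likewise becomes [ʂ] adjacent to /θ/.

[befɪfɣeθʂʊʒʊ]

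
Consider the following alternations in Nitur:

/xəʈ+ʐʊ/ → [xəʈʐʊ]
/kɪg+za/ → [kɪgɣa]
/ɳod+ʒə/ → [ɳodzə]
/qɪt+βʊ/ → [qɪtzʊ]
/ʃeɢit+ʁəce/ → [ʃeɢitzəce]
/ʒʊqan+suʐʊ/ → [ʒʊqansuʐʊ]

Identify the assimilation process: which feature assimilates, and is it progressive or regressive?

Underlying /z/ is realised as [ɣ] next to /g/; /g/ itself does not change.
/z/ is alveolar while /g/ is velar; the output [ɣ] is velar, matching the trigger — so the feature that spreads is place.
Manner and voice are unchanged, so the assimilation is partial, not total.
Checking the remaining alternations: /ʒ/ → [z] after /d/ (postalveolar → alveolar, matching alveolar); /β/ → [z] after /t/ (bilabial → alveolar, matching alveolar); /ʁ/ → [z] after /t/ (uvular → alveolar, matching alveolar) — only place changes, and always toward the preceding segment.
No alternation appears in [xəʈʐʊ], [ʒʊqansuʐʊ]: there the adjacent consonants already agree in place (/ʐ/ and /ʈ/ are both retroflex; /s/ and /n/ are both alveolar), so these forms are consistent with the same rule.
The trigger is the preceding segment, so the direction is progressive (perseverative).

progressive place assimilation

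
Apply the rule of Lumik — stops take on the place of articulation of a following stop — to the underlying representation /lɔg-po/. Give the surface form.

/g/ is a voiced velar stop. The following trigger /p/ is bilabial, so /g/ must become bilabial as well.
The voiced bilabial stop is [b], so /g/ → [b].

[lɔbpo]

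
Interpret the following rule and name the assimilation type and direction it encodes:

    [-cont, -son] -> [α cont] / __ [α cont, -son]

The shared variable α links the value of [cont] on the target to that of the neighbouring obstruent. [cont] distinguishes stops from fricatives — a manner-of-articulation feature — so this is manner assimilation.
Since the environment is written after the underscore, the trigger follows the target; the direction is regressive.

regressive manner assimilation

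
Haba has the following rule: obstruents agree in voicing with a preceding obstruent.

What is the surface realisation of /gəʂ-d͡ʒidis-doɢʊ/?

[gəʂt͡ʃidistoɢʊ]

/d͡ʒ/ is a voiced postalveolar affricate. The preceding trigger /ʂ/ is voiceless, so /d͡ʒ/ must become voiceless as well.
The voiceless postalveolar affricate is [t͡ʃ], so /d͡ʒ/ → [t͡ʃ].
At the second juncture, /d/ likewise becomes [t] adjacent to /s/.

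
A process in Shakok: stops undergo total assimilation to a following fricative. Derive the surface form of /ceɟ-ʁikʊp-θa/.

[ceʁʁikʊθθa]

/ɟ/ is the segment targeted by the rule; it sits immediately before /ʁ/, so it assimilates completely and surfaces as [ʁ].
The same rule applies at the second boundary: /p/ → [θ] next to /θ/.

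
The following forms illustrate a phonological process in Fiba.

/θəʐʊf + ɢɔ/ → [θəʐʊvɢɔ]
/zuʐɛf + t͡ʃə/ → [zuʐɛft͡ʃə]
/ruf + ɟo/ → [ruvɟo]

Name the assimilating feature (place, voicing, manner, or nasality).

Comparing underlying and surface forms, /f/ → [v] is the alternation; the neighbouring /ɢ/ is constant.
/f/ is voiceless while /ɢ/ is voiced; the output [v] is voiced, matching the trigger — so the feature that spreads is voicing.
Checking the remaining alternation: /f/ → [v] before /ɟ/ (voiceless → voiced, matching voiced) — only voicing changes, and always toward the following segment.
Nothing changes in [zuʐɛft͡ʃə]: there the adjacent consonants already agree in voicing (/f/ and /t͡ʃ/ are both voiceless), so this form is consistent with the same rule.

voicing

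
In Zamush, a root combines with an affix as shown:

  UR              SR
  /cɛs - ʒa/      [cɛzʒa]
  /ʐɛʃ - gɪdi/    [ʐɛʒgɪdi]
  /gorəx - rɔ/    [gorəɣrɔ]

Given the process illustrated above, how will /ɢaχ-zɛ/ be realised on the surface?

[ɢaʁzɛ]

The data show regressive voicing assimilation: /s/ → [z] before /ʒ/; /ʃ/ → [ʒ] before /g/; /x/ → [ɣ] before /r/. In each pair only voicing changes, matching the following consonant, while place and manner stay constant.
/χ/ is a voiceless uvular fricative. The following trigger /z/ is voiced, so /χ/ must become voiced as well.
The voiced uvular fricative is [ʁ], so /χ/ → [ʁ].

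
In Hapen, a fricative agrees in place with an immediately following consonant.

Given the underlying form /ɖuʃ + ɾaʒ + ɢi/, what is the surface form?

[ɖusɾaʁɢi]

The rule targets /ʃ/ (voiceless postalveolar fricative), which sits before the trigger /ɾ/ (alveolar).
A voiceless alveolar fricative is [s], so the surface segment is [s].
At the second juncture, /ʒ/ likewise becomes [ʁ] adjacent to /ɢ/.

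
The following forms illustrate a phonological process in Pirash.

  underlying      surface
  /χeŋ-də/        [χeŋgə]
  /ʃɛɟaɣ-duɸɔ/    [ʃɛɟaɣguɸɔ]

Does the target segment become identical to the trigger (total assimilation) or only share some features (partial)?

Comparing underlying and surface forms, /d/ → [g] is the alternation; the neighbouring /ŋ/ is constant.
The change alveolar → velar matches the place of the preceding /ŋ/, identifying this as place assimilation.
Manner and voice are unchanged, so the assimilation is partial, not total.
The same holds elsewhere in the data: /d/ → [g] after /ɣ/ (alveolar → velar, matching velar) — only place changes, and always toward the preceding segment.

partial assimilation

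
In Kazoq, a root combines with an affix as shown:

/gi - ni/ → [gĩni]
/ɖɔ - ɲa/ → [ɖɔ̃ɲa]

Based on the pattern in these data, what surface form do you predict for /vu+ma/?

The data show regressive nasality assimilation (vowel nasalisation): /i/ → [ĩ] before /n/; /ɔ/ → [ɔ̃] before /ɲ/ — a vowel is nasalised by an immediately following nasal consonant.
The vowel /u/ is adjacent to the following nasal /m/, so it acquires [+nasal] and surfaces as [ũ].

[vũma]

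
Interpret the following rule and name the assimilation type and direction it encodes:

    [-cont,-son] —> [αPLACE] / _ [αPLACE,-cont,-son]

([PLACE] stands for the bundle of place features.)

regressive place assimilation

The rule copies the place features (abbreviated [PLACE]) from the environment onto the target, so the assimilating feature is place.
The conditioning segment sits to the right of the focus bar, meaning the trigger follows the segment that changes — regressive assimilation.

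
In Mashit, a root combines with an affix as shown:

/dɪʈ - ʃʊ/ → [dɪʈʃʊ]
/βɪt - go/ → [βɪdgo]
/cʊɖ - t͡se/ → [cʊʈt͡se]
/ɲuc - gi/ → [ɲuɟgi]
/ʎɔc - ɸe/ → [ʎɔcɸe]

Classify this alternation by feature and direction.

regressive voicing assimilation

Comparing underlying and surface forms, /t/ → [d] is the alternation; the neighbouring /g/ is constant.
/t/ is voiceless while /g/ is voiced; the output [d] is voiced, matching the trigger — so the feature that spreads is voicing.
Place and manner are unchanged, so the assimilation is partial, not total.
The other alternating forms pattern the same way: /ɖ/ → [ʈ] before /t͡s/ (voiced → voiceless, matching voiceless); /c/ → [ɟ] before /g/ (voiceless → voiced, matching voiced) — only voicing changes, and always toward the following segment.
No alternation appears in [dɪʈʃʊ], [ʎɔcɸe]: there the adjacent consonants already agree in voicing (/ʈ/ and /ʃ/ are both voiceless; /c/ and /ɸ/ are both voiceless), so these forms are consistent with the same rule.
Since the segment that changes precedes the conditioning segment, the assimilation is regressive.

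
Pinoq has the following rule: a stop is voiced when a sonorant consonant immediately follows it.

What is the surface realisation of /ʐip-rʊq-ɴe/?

/p/ is a voiceless bilabial stop. The following trigger /r/ is voiced, so /p/ must become voiced as well.
A voiced bilabial stop is [b], so the surface segment is [b].
The same rule applies at the second boundary: /q/ → [ɢ] next to /ɴ/.

[ʐibrʊɢɴe]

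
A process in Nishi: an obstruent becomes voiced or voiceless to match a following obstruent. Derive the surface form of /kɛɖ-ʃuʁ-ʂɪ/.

[kɛʈʃuχʂɪ]

/ɖ/ is a voiced retroflex stop. The following trigger /ʃ/ is voiceless, so /ɖ/ must become voiceless as well.
A voiceless retroflex stop is [ʈ], so the surface segment is [ʈ].
At the second juncture, /ʁ/ likewise becomes [χ] adjacent to /ʂ/.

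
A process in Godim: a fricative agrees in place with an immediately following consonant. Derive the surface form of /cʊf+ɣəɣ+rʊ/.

[cʊxɣəzrʊ]

The rule targets /f/ (voiceless labiodental fricative), which sits before the trigger /ɣ/ (velar).
The voiceless velar fricative is [x], so /f/ → [x].
The same rule applies at the second boundary: /ɣ/ → [z] next to /r/.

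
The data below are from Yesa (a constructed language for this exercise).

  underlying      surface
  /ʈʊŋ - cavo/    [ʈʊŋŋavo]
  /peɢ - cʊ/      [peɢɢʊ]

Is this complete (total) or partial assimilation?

total assimilation

Comparing underlying and surface forms, /c/ → [ŋ] is the alternation; the neighbouring /ŋ/ is constant.
The output [ŋ] is identical to the trigger /ŋ/ — every feature (place, manner, voicing) has been copied — so this is total assimilation.
The remaining alternation confirms this: /c/ → [ɢ] after /ɢ/ — in each case the output is a copy of the preceding consonant.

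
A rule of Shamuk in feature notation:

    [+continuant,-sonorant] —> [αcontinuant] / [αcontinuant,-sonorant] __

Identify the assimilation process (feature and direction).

The shared variable α links the value of [continuant] on the target to that of the neighbouring obstruent. [continuant] distinguishes stops from fricatives — a manner-of-articulation feature — so this is manner assimilation.
Since the environment is written before the underscore, the trigger precedes the target; the direction is progressive.

progressive manner assimilation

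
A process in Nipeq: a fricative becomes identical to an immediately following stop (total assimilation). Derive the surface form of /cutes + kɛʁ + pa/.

/s/ is the segment targeted by the rule; it sits immediately before /k/, so it assimilates completely and surfaces as [k].
At the second juncture, /ʁ/ likewise becomes [p] adjacent to /p/.

[cutekkɛppa]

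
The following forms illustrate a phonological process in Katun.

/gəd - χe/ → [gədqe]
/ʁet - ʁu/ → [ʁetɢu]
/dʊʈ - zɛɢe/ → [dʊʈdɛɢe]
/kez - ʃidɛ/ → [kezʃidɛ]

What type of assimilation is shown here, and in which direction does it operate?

progressive manner assimilation

Underlying /χ/ is realised as [q] next to /d/; /d/ itself does not change.
/χ/ is a fricative while /d/ is a stop; the output [q] is a stop, matching the trigger — so the feature that spreads is manner.
Place and voice are unchanged, so the assimilation is partial, not total.
The same holds elsewhere in the data: /ʁ/ → [ɢ] after /t/ (fricative → stop, matching a stop); /z/ → [d] after /ʈ/ (fricative → stop, matching a stop) — only manner changes, and always toward the preceding segment.
Nothing changes in [kezʃidɛ]: there the adjacent consonants already agree in manner (/ʃ/ and /z/ are both fricatives), so this form is consistent with the same rule.
The trigger is the preceding segment, so the direction is progressive (perseverative).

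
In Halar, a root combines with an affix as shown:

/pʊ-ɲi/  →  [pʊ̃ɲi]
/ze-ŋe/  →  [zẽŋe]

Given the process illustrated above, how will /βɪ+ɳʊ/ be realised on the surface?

[βɪ̃ɳʊ]

The data show regressive nasality assimilation (vowel nasalisation): /ʊ/ → [ʊ̃] before /ɲ/; /e/ → [ẽ] before /ŋ/ — a vowel is nasalised by an immediately following nasal consonant.
/ɪ/ sits next to the nasal /ɳ/ and is therefore nasalised to [ɪ̃].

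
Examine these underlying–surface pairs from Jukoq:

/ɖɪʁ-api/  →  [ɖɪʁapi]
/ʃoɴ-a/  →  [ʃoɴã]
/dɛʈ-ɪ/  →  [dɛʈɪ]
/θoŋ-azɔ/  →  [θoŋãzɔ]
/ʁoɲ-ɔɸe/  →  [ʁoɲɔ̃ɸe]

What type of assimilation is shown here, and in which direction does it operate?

progressive nasality assimilation (vowel nasalisation)

The vowel /a/ surfaces as nasalised [ã] next to the preceding nasal /ɴ/ — it has acquired the [+nasal] feature of its neighbour.
Likewise in the remaining data: /a/ → [ã] after /ŋ/; /ɔ/ → [ɔ̃] after /ɲ/ — each time a vowel is nasalised next to a preceding nasal.
No change occurs in [ɖɪʁapi], [dɛʈɪ] because the vowel at the boundary is adjacent to an oral consonant, not a nasal (/a/ next to /ʁ/; /ɪ/ next to /ʈ/).
Because the conditioning nasal is to the left of the vowel that changes, the process is progressive (perseverative).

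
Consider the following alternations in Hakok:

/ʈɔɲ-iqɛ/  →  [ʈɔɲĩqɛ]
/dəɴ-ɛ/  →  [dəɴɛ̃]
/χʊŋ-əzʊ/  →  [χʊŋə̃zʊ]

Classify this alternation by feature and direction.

progressive nasality assimilation (vowel nasalisation)

The vowel /i/ surfaces as nasalised [ĩ] next to the preceding nasal /ɲ/ — it has acquired the [+nasal] feature of its neighbour.
Likewise in the remaining data: /ɛ/ → [ɛ̃] after /ɴ/; /ə/ → [ə̃] after /ŋ/ — each time a vowel is nasalised next to a preceding nasal.
Because the conditioning nasal is to the left of the vowel that changes, the process is progressive (perseverative).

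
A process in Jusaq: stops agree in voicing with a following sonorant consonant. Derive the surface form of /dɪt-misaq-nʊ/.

[dɪdmisaɢnʊ]

The rule targets /t/ (voiceless alveolar stop), which sits before the trigger /m/ (voiced).
A voiced alveolar stop is [d], so the surface segment is [d].
At the second juncture, /q/ likewise becomes [ɢ] adjacent to /n/.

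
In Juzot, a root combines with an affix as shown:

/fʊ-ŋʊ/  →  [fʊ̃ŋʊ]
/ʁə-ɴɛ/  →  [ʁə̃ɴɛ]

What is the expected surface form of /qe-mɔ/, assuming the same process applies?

[qẽmɔ]

The data show regressive nasality assimilation (vowel nasalisation): /ʊ/ → [ʊ̃] before /ŋ/; /ə/ → [ə̃] before /ɴ/ — a vowel is nasalised by an immediately following nasal consonant.
The vowel /e/ is adjacent to the following nasal /m/, so it acquires [+nasal] and surfaces as [ẽ].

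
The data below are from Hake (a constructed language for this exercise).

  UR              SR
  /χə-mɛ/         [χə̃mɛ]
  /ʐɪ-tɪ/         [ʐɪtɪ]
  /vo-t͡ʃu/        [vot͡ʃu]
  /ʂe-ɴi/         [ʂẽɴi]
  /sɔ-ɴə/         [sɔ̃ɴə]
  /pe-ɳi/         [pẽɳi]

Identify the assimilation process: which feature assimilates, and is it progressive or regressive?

The vowel /ə/ surfaces as nasalised [ə̃] next to the following nasal /m/ — it has acquired the [+nasal] feature of its neighbour.
The other forms show the same pattern: /e/ → [ẽ] before /ɴ/; /ɔ/ → [ɔ̃] before /ɴ/; /e/ → [ẽ] before /ɳ/ — each time a vowel is nasalised next to a following nasal.
No change occurs in [ʐɪtɪ], [vot͡ʃu] because the vowel at the boundary is adjacent to an oral consonant, not a nasal (/ɪ/ next to /t/; /o/ next to /t͡ʃ/).
Because the conditioning nasal is to the right of the vowel that changes, the process is regressive (anticipatory).

regressive nasality assimilation (vowel nasalisation)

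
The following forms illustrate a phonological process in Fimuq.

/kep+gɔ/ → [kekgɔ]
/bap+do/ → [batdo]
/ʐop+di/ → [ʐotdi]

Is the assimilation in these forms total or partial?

Underlying /p/ is realised as [k] next to /g/; /g/ itself does not change.
The change bilabial → velar matches the place of the following /g/, identifying this as place assimilation.
Manner and voice are unchanged, so the assimilation is partial, not total.
The other alternating form patterns the same way: /p/ → [t] before /d/ (bilabial → alveolar, matching alveolar) — only place changes, and always toward the following segment.

partial assimilation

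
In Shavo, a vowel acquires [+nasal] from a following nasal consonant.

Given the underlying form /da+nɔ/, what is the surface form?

The vowel /a/ is adjacent to the following nasal /n/, so it acquires [+nasal] and surfaces as [ã].

[dãnɔ]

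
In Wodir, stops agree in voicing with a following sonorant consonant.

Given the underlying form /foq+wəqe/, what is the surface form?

[foɢwəqe]

/q/ is a voiceless uvular stop. The following trigger /w/ is voiced, so /q/ must become voiced as well.
The voiced uvular stop is [ɢ], so /q/ → [ɢ].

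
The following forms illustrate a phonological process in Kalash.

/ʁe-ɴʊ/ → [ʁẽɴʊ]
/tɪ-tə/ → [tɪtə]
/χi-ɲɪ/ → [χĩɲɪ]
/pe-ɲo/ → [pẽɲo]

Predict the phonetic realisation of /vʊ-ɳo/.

The data show regressive nasality assimilation (vowel nasalisation): /e/ → [ẽ] before /ɴ/; /i/ → [ĩ] before /ɲ/; /e/ → [ẽ] before /ɲ/ — a vowel is nasalised by an immediately following nasal consonant.
No change occurs in [tɪtə] because the vowel at the boundary is adjacent to an oral consonant, not a nasal (/ɪ/ next to /t/).
The vowel /ʊ/ is adjacent to the following nasal /ɳ/, so it acquires [+nasal] and surfaces as [ʊ̃].

[vʊ̃ɳo]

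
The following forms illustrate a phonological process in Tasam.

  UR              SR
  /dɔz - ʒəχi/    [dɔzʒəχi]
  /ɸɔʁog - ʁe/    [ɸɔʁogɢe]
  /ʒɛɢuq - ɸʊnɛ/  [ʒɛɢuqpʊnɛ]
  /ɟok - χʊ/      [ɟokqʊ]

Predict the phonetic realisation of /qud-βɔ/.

The data show progressive manner assimilation: /ʁ/ → [ɢ] after /g/; /ɸ/ → [p] after /q/; /χ/ → [q] after /k/. In each pair only manner changes, matching the preceding consonant, while place and voice stay constant.
Nothing changes in [dɔzʒəχi]: there the adjacent consonants already agree in manner (/ʒ/ and /z/ are both fricatives), so this form is consistent with the same rule.
/β/ is a voiced bilabial fricative. The preceding trigger /d/ is a stop, so /β/ must become a stop as well.
Changing only its manner to stop gives [b] — the voiced bilabial stop.

[qudbɔ]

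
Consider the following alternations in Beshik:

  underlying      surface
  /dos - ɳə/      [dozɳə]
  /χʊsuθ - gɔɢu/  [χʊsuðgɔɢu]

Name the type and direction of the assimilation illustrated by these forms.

Underlying /s/ is realised as [z] next to /ɳ/; /ɳ/ itself does not change.
The change voiceless → voiced matches the voicing of the following /ɳ/, identifying this as voicing assimilation.
Place and manner are unchanged, so the assimilation is partial, not total.
The same holds elsewhere in the data: /θ/ → [ð] before /g/ (voiceless → voiced, matching voiced) — only voicing changes, and always toward the following segment.
Since the segment that changes precedes the conditioning segment, the assimilation is regressive.

regressive voicing assimilation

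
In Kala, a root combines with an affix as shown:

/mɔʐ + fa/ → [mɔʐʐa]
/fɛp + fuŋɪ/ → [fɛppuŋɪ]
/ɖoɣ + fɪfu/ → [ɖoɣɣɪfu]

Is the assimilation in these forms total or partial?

Comparing underlying and surface forms, /f/ → [ʐ] is the alternation; the neighbouring /ʐ/ is constant.
The output [ʐ] is identical to the trigger /ʐ/ — every feature (place, manner, voicing) has been copied — so this is total assimilation.
The remaining alternations confirm this: /f/ → [p] after /p/; /f/ → [ɣ] after /ɣ/ — in each case the output is a copy of the preceding consonant.

total assimilation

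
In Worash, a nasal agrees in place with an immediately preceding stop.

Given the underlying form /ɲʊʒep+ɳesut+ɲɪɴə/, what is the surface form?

The rule targets /ɳ/ (voiced retroflex nasal), which sits after the trigger /p/ (bilabial).
The voiced bilabial nasal is [m], so /ɳ/ → [m].
At the second juncture, /ɲ/ likewise becomes [n] adjacent to /t/.

[ɲʊʒepmesutnɪɴə]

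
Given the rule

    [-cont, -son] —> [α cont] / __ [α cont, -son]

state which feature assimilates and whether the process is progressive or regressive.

regressive manner assimilation

The shared variable α links the value of [cont] on the target to that of the neighbouring obstruent. [cont] distinguishes stops from fricatives — a manner-of-articulation feature — so this is manner assimilation.
The conditioning segment sits to the right of the focus bar, meaning the trigger follows the segment that changes — regressive assimilation.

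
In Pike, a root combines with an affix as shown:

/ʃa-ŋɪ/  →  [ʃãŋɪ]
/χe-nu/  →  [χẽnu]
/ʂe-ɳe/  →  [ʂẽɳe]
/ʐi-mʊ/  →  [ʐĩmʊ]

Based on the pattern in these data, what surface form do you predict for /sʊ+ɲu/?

The data show regressive nasality assimilation (vowel nasalisation): /a/ → [ã] before /ŋ/; /e/ → [ẽ] before /n/; /e/ → [ẽ] before /ɳ/; /i/ → [ĩ] before /m/ — a vowel is nasalised by an immediately following nasal consonant.
The vowel /ʊ/ is adjacent to the following nasal /ɲ/, so it acquires [+nasal] and surfaces as [ʊ̃].

[sʊ̃ɲu]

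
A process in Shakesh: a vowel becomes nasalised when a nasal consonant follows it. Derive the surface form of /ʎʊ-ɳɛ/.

[ʎʊ̃ɳɛ]

The vowel /ʊ/ is adjacent to the following nasal /ɳ/, so it acquires [+nasal] and surfaces as [ʊ̃].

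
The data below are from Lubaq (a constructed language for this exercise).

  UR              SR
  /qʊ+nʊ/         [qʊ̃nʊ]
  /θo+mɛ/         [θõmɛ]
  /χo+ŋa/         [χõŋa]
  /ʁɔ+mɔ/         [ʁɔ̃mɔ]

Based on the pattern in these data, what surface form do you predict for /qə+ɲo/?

[qə̃ɲo]

The data show regressive nasality assimilation (vowel nasalisation): /ʊ/ → [ʊ̃] before /n/; /o/ → [õ] before /m/; /o/ → [õ] before /ŋ/; /ɔ/ → [ɔ̃] before /m/ — a vowel is nasalised by an immediately following nasal consonant.
/ə/ sits next to the nasal /ɲ/ and is therefore nasalised to [ə̃].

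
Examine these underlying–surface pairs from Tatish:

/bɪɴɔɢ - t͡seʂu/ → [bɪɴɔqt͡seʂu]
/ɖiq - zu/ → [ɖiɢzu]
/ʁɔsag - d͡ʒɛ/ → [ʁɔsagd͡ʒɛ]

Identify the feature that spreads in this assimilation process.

The segment that alternates is /ɢ/, which surfaces as [q] when adjacent to /t͡s/.
/ɢ/ is voiced while /t͡s/ is voiceless; the output [q] is voiceless, matching the trigger — so the feature that spreads is voicing.
The other alternating form patterns the same way: /q/ → [ɢ] before /z/ (voiceless → voiced, matching voiced) — only voicing changes, and always toward the following segment.
Nothing changes in [ʁɔsagd͡ʒɛ]: there the adjacent consonants already agree in voicing (/g/ and /d͡ʒ/ are both voiced), so this form is consistent with the same rule.

voicing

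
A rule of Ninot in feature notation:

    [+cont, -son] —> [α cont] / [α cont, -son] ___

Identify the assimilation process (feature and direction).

progressive manner assimilation

The shared variable α links the value of [cont] on the target to that of the neighbouring obstruent. [cont] distinguishes stops from fricatives — a manner-of-articulation feature — so this is manner assimilation.
The conditioning segment sits to the left of the focus bar, meaning the trigger precedes the segment that changes — progressive assimilation.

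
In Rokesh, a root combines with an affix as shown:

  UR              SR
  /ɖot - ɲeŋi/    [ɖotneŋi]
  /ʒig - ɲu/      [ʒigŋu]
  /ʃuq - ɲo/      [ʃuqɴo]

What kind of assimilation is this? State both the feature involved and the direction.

The segment that alternates is /ɲ/, which surfaces as [n] when adjacent to /t/.
The change palatal → alveolar matches the place of the preceding /t/, identifying this as place assimilation.
Manner and voice are unchanged, so the assimilation is partial, not total.
The other alternating forms pattern the same way: /ɲ/ → [ŋ] after /g/ (palatal → velar, matching velar); /ɲ/ → [ɴ] after /q/ (palatal → uvular, matching uvular) — only place changes, and always toward the preceding segment.
The trigger is the preceding segment, so the direction is progressive (perseverative).

progressive place assimilation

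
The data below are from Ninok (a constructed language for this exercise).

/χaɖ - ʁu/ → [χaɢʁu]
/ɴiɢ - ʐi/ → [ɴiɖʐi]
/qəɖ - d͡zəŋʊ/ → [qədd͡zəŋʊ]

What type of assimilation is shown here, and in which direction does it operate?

Comparing underlying and surface forms, /ɖ/ → [ɢ] is the alternation; the neighbouring /ʁ/ is constant.
The change retroflex → uvular matches the place of the following /ʁ/, identifying this as place assimilation.
Manner and voice are unchanged, so the assimilation is partial, not total.
The other alternating forms pattern the same way: /ɢ/ → [ɖ] before /ʐ/ (uvular → retroflex, matching retroflex); /ɖ/ → [d] before /d͡z/ (retroflex → alveolar, matching alveolar) — only place changes, and always toward the following segment.
The trigger is the following segment, so the direction is regressive (anticipatory).

regressive place assimilation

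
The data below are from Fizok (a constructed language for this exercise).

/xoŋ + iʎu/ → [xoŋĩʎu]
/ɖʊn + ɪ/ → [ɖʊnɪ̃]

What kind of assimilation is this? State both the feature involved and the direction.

The vowel /i/ surfaces as nasalised [ĩ] next to the preceding nasal /ŋ/ — it has acquired the [+nasal] feature of its neighbour.
The other form shows the same pattern: /ɪ/ → [ɪ̃] after /n/ — each time a vowel is nasalised next to a preceding nasal.
Because the conditioning nasal is to the left of the vowel that changes, the process is progressive (perseverative).

progressive nasality assimilation (vowel nasalisation)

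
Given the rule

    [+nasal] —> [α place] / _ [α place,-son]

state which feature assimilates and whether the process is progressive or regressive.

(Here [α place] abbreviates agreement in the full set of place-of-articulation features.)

The shared variable α links the value of the place features (abbreviated [place]) on the target to the same value on the neighbouring segment, so place is the feature that assimilates.
Since the environment is written after the underscore, the trigger follows the target; the direction is regressive.

regressive place assimilation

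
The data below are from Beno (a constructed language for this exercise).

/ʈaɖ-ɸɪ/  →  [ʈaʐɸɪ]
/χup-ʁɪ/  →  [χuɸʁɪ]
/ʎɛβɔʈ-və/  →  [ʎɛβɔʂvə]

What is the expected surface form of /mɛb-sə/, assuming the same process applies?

[mɛβsə]

The data show regressive manner assimilation: /ɖ/ → [ʐ] before /ɸ/; /p/ → [ɸ] before /ʁ/; /ʈ/ → [ʂ] before /v/. In each pair only manner changes, matching the following consonant, while place and voice stay constant.
The rule targets /b/ (voiced bilabial stop), which sits before the trigger /s/ (fricative).
A voiced bilabial fricative is [β], so the surface segment is [β].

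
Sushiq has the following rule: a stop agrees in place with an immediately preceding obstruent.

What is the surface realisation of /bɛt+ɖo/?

/ɖ/ is a voiced retroflex stop. The preceding trigger /t/ is alveolar, so /ɖ/ must become alveolar as well.
The voiced alveolar stop is [d], so /ɖ/ → [d].

[bɛtdo]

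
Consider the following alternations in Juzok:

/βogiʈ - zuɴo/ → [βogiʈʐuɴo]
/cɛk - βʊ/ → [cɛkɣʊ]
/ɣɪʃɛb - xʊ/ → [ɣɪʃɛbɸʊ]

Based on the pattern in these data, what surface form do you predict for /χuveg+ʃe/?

The data show progressive place assimilation: /z/ → [ʐ] after /ʈ/; /β/ → [ɣ] after /k/; /x/ → [ɸ] after /b/. In each pair only place changes, matching the preceding consonant, while manner and voice stay constant.
/ʃ/ is a voiceless postalveolar fricative. The preceding trigger /g/ is velar, so /ʃ/ must become velar as well.
A voiceless velar fricative is [x], so the surface segment is [x].

[χuvegxe]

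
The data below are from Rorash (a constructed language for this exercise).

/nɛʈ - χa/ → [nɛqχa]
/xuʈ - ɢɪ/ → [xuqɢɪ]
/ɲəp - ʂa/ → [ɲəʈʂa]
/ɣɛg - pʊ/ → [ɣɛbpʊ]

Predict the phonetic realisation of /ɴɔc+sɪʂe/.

[ɴɔtsɪʂe]

The data show regressive place assimilation: /ʈ/ → [q] before /χ/; /ʈ/ → [q] before /ɢ/; /p/ → [ʈ] before /ʂ/; /g/ → [b] before /p/. In each pair only place changes, matching the following consonant, while manner and voice stay constant.
/c/ is a voiceless palatal stop. The following trigger /s/ is alveolar, so /c/ must become alveolar as well.
Changing only its place to alveolar gives [t] — the voiceless alveolar stop.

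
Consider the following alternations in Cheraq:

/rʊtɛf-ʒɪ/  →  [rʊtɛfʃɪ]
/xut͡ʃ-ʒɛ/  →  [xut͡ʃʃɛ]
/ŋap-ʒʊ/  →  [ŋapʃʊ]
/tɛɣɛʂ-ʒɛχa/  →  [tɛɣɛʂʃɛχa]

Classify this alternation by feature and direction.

Comparing underlying and surface forms, /ʒ/ → [ʃ] is the alternation; the neighbouring /f/ is constant.
The change voiced → voiceless matches the voicing of the preceding /f/, identifying this as voicing assimilation.
Place and manner are unchanged, so the assimilation is partial, not total.
Checking the remaining alternations: /ʒ/ → [ʃ] after /t͡ʃ/ (voiced → voiceless, matching voiceless); /ʒ/ → [ʃ] after /p/ (voiced → voiceless, matching voiceless); /ʒ/ → [ʃ] after /ʂ/ (voiced → voiceless, matching voiceless) — only voicing changes, and always toward the preceding segment.
Since the segment that changes follows the conditioning segment, the assimilation is progressive.

progressive voicing assimilation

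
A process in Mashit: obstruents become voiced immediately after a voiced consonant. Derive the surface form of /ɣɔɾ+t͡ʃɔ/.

[ɣɔɾd͡ʒɔ]

/t͡ʃ/ is a voiceless postalveolar affricate. The preceding trigger /ɾ/ is voiced, so /t͡ʃ/ must become voiced as well.
A voiced postalveolar affricate is [d͡ʒ], so the surface segment is [d͡ʒ].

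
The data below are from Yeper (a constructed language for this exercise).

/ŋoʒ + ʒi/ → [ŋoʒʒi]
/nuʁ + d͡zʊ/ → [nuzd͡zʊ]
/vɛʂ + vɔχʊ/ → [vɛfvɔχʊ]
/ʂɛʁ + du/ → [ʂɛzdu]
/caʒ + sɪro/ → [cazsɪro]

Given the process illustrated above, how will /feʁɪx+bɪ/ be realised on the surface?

[feʁɪɸbɪ]

The data show regressive place assimilation: /ʁ/ → [z] before /d͡z/; /ʂ/ → [f] before /v/; /ʁ/ → [z] before /d/; /ʒ/ → [z] before /s/. In each pair only place changes, matching the following consonant, while manner and voice stay constant.
No alternation appears in [ŋoʒʒi]: there the adjacent consonants already agree in place (/ʒ/ and /ʒ/ are both postalveolar), so this form is consistent with the same rule.
The rule targets /x/ (voiceless velar fricative), which sits before the trigger /b/ (bilabial).
Changing only its place to bilabial gives [ɸ] — the voiceless bilabial fricative.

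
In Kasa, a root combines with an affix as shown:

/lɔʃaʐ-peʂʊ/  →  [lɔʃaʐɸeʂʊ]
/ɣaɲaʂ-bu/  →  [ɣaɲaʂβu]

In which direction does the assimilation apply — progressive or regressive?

progressive

Underlying /p/ is realised as [ɸ] next to /ʐ/; /ʐ/ itself does not change.
The change stop → fricative matches the manner of the preceding /ʐ/, identifying this as manner assimilation.
The other alternating form patterns the same way: /b/ → [β] after /ʂ/ (stop → fricative, matching a fricative) — only manner changes, and always toward the preceding segment.
Since the segment that changes follows the conditioning segment, the assimilation is progressive.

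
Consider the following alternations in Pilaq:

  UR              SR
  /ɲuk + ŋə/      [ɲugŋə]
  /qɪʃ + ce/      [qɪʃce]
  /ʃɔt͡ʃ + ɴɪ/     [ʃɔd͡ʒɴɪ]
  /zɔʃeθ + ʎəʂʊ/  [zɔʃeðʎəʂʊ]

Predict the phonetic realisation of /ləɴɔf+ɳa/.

[ləɴɔvɳa]

The data show regressive voicing assimilation: /k/ → [g] before /ŋ/; /t͡ʃ/ → [d͡ʒ] before /ɴ/; /θ/ → [ð] before /ʎ/. In each pair only voicing changes, matching the following consonant, while place and manner stay constant.
Nothing changes in [qɪʃce]: there the adjacent consonants already agree in voicing (/ʃ/ and /c/ are both voiceless), so this form is consistent with the same rule.
The rule targets /f/ (voiceless labiodental fricative), which sits before the trigger /ɳ/ (voiced).
A voiced labiodental fricative is [v], so the surface segment is [v].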